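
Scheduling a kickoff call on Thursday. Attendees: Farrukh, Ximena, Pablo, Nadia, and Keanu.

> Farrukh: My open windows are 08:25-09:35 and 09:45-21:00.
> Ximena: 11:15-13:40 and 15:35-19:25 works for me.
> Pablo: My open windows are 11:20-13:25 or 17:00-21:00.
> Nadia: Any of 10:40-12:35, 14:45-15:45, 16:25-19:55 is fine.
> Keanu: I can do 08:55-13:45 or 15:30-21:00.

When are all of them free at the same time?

11:20-12:35, 17:00-19:25

Farrukh ∩ Ximena: 11:15-13:40, 15:35-19:25.
Farrukh ∩ Ximena ∩ Pablo: 11:20-13:25, 17:00-19:25.
Farrukh ∩ Ximena ∩ Pablo ∩ Nadia: 11:20-12:35, 17:00-19:25.
Farrukh ∩ Ximena ∩ Pablo ∩ Nadia ∩ Keanu: 11:20-12:35, 17:00-19:25.
So the common availability across everyone is 11:20-12:35, 17:00-19:25.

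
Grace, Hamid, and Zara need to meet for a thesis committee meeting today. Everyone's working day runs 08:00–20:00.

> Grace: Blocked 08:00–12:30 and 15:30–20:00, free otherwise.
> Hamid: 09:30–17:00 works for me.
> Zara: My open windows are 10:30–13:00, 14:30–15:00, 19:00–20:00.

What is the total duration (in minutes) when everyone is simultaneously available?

60

Grace free: 12:30-15:30 (invert busy blocks within the working day).
Hamid free: 09:30-17:00.
Zara free: 10:30-13:00, 14:30-15:00, 19:00-20:00.
Grace ∩ Hamid: 12:30-15:30.
Grace ∩ Hamid ∩ Zara: 12:30-13:00, 14:30-15:00.
Summing the common windows: 30 + 30 = 60 minutes.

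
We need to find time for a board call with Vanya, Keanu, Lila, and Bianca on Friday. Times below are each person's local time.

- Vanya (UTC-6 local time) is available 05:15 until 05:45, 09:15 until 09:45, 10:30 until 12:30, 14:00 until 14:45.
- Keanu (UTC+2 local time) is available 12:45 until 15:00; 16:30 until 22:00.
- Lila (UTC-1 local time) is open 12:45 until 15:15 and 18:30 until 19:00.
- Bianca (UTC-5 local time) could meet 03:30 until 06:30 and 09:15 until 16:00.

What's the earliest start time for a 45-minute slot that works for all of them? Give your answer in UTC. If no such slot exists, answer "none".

Vanya in UTC: 11:15-11:45, 15:15-15:45, 16:30-18:30, 20:00-20:45 (add 6h to convert from UTC-6).
Keanu in UTC: 10:45-13:00, 14:30-20:00 (subtract 2h to convert from UTC+2).
Lila in UTC: 13:45-16:15, 19:30-20:00 (add 1h to convert from UTC-1).
Bianca in UTC: 08:30-11:30, 14:15-21:00 (add 5h to convert from UTC-5).
Vanya ∩ Keanu: 11:15-11:45, 15:15-15:45, 16:30-18:30.
Vanya ∩ Keanu ∩ Lila: 15:15-15:45.
Vanya ∩ Keanu ∩ Lila ∩ Bianca: 15:15-15:45.
No common window is at least 45 minutes long.

none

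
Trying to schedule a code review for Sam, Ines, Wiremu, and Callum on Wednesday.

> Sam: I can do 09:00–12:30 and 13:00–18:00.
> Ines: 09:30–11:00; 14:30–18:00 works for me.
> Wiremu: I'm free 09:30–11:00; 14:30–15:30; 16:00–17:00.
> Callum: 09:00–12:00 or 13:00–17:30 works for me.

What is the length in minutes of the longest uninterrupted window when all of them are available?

90

Sam ∩ Ines: 09:30-11:00, 14:30-18:00.
Sam ∩ Ines ∩ Wiremu: 09:30-11:00, 14:30-15:30, 16:00-17:00.
Sam ∩ Ines ∩ Wiremu ∩ Callum: 09:30-11:00, 14:30-15:30, 16:00-17:00.
So the common availability across everyone is 09:30-11:00, 14:30-15:30, 16:00-17:00.
The longest is 09:30-11:00 at 90 minutes.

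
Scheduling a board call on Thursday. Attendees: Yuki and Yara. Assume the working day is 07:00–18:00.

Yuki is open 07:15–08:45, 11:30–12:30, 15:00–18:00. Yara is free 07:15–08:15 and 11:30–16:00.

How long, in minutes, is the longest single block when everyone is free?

60

Yuki ∩ Yara: 07:15-08:15, 11:30-12:30, 15:00-16:00.
The longest is 07:15-08:15 at 60 minutes.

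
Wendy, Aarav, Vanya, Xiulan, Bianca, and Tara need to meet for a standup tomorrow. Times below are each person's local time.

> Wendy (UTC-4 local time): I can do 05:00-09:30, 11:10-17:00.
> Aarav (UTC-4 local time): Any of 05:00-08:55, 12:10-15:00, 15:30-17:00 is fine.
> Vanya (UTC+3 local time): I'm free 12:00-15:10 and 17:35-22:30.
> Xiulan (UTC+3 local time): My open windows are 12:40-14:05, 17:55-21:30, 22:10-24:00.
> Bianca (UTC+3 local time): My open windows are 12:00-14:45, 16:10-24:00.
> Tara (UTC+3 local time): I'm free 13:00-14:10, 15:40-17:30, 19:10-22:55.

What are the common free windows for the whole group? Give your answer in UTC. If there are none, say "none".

Wendy in UTC: 09:00-13:30, 15:10-21:00 (add 4h to convert from UTC-4).
Aarav in UTC: 09:00-12:55, 16:10-19:00, 19:30-21:00 (add 4h to convert from UTC-4).
Vanya in UTC: 09:00-12:10, 14:35-19:30 (subtract 3h to convert from UTC+3).
Xiulan in UTC: 09:40-11:05, 14:55-18:30, 19:10-21:00 (subtract 3h to convert from UTC+3).
Bianca in UTC: 09:00-11:45, 13:10-21:00 (subtract 3h to convert from UTC+3).
Tara in UTC: 10:00-11:10, 12:40-14:30, 16:10-19:55 (subtract 3h to convert from UTC+3).
Wendy ∩ Aarav: 09:00-12:55, 16:10-19:00, 19:30-21:00.
Wendy ∩ Aarav ∩ Vanya: 09:00-12:10, 16:10-19:00.
Wendy ∩ Aarav ∩ Vanya ∩ Xiulan: 09:40-11:05, 16:10-18:30.
Wendy ∩ Aarav ∩ Vanya ∩ Xiulan ∩ Bianca: 09:40-11:05, 16:10-18:30.
Wendy ∩ Aarav ∩ Vanya ∩ Xiulan ∩ Bianca ∩ Tara: 10:00-11:05, 16:10-18:30.

10:00-11:05, 16:10-18:30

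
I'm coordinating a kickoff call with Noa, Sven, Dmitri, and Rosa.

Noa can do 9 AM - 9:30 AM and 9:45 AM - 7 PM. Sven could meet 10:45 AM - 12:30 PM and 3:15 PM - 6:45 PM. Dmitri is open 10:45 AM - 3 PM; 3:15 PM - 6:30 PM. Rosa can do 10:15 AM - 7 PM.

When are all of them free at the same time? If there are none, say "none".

Noa ∩ Sven: 10:45-12:30, 15:15-18:45.
Noa ∩ Sven ∩ Dmitri: 10:45-12:30, 15:15-18:30.
Noa ∩ Sven ∩ Dmitri ∩ Rosa: 10:45-12:30, 15:15-18:30.
So the common availability across everyone is 10:45-12:30, 15:15-18:30.

10:45-12:30, 15:15-18:30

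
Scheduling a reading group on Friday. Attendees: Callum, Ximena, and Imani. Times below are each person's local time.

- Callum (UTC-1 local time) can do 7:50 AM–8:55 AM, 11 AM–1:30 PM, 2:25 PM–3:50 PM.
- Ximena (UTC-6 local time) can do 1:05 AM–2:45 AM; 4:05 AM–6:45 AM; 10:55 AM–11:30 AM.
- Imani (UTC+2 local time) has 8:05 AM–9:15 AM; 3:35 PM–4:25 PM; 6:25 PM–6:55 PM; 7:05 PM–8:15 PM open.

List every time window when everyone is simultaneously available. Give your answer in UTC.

none

Callum in UTC: 08:50-09:55, 12:00-14:30, 15:25-16:50 (add 1h to convert from UTC-1).
Ximena in UTC: 07:05-08:45, 10:05-12:45, 16:55-17:30 (add 6h to convert from UTC-6).
Imani in UTC: 06:05-07:15, 13:35-14:25, 16:25-16:55, 17:05-18:15 (subtract 2h to convert from UTC+2).
Callum ∩ Ximena: 12:00-12:45.
Callum ∩ Ximena ∩ Imani: ∅.
There is no time when everyone is free.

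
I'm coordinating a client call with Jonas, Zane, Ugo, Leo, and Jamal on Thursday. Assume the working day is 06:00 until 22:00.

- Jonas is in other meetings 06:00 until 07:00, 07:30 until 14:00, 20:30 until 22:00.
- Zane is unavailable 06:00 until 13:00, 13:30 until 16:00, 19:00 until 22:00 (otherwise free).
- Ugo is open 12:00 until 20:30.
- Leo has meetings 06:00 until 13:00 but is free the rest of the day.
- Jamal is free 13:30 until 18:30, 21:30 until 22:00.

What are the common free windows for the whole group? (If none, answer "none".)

16:00-18:30

Jonas free: 07:00-07:30, 14:00-20:30 (invert busy blocks within the working day).
Zane free: 13:00-13:30, 16:00-19:00 (invert busy blocks within the working day).
Ugo free: 12:00-20:30.
Leo free: 13:00-22:00 (invert busy blocks within the working day).
Jamal free: 13:30-18:30, 21:30-22:00.
Jonas ∩ Zane: 16:00-19:00.
Jonas ∩ Zane ∩ Ugo: 16:00-19:00.
Jonas ∩ Zane ∩ Ugo ∩ Leo: 16:00-19:00.
Jonas ∩ Zane ∩ Ugo ∩ Leo ∩ Jamal: 16:00-18:30.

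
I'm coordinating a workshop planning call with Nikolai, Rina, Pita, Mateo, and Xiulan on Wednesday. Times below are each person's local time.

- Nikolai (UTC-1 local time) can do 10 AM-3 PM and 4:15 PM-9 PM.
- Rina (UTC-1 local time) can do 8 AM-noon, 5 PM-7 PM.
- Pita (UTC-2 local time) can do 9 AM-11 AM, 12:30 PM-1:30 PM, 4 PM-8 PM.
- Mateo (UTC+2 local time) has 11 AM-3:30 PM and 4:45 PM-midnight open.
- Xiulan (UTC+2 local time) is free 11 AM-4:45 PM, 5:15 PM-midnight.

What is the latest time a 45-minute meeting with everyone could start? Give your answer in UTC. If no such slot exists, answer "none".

19:15

Nikolai in UTC: 11:00-16:00, 17:15-22:00 (add 1h to convert from UTC-1).
Rina in UTC: 09:00-13:00, 18:00-20:00 (add 1h to convert from UTC-1).
Pita in UTC: 11:00-13:00, 14:30-15:30, 18:00-22:00 (add 2h to convert from UTC-2).
Mateo in UTC: 09:00-13:30, 14:45-22:00 (subtract 2h to convert from UTC+2).
Xiulan in UTC: 09:00-14:45, 15:15-22:00 (subtract 2h to convert from UTC+2).
Nikolai ∩ Rina: 11:00-13:00, 18:00-20:00.
Nikolai ∩ Rina ∩ Pita: 11:00-13:00, 18:00-20:00.
Nikolai ∩ Rina ∩ Pita ∩ Mateo: 11:00-13:00, 18:00-20:00.
Nikolai ∩ Rina ∩ Pita ∩ Mateo ∩ Xiulan: 11:00-13:00, 18:00-20:00.
The last common window of at least 45 minutes is 18:00-20:00; a 45-minute meeting can start as late as 19:15 and still end by 20:00.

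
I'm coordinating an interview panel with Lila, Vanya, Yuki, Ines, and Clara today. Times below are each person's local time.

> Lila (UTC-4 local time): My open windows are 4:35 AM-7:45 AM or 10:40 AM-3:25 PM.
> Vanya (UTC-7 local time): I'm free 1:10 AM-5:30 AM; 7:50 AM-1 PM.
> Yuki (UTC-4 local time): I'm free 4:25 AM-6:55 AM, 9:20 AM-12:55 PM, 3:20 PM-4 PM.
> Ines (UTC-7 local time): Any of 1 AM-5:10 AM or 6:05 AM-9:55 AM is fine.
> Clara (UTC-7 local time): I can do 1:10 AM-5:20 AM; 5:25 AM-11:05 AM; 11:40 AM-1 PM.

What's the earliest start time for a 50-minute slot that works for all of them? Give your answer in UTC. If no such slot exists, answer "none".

Lila in UTC: 08:35-11:45, 14:40-19:25 (add 4h to convert from UTC-4).
Vanya in UTC: 08:10-12:30, 14:50-20:00 (add 7h to convert from UTC-7).
Yuki in UTC: 08:25-10:55, 13:20-16:55, 19:20-20:00 (add 4h to convert from UTC-4).
Ines in UTC: 08:00-12:10, 13:05-16:55 (add 7h to convert from UTC-7).
Clara in UTC: 08:10-12:20, 12:25-18:05, 18:40-20:00 (add 7h to convert from UTC-7).
Lila ∩ Vanya: 08:35-11:45, 14:50-19:25.
Lila ∩ Vanya ∩ Yuki: 08:35-10:55, 14:50-16:55, 19:20-19:25.
Lila ∩ Vanya ∩ Yuki ∩ Ines: 08:35-10:55, 14:50-16:55.
Lila ∩ Vanya ∩ Yuki ∩ Ines ∩ Clara: 08:35-10:55, 14:50-16:55.
The first common window of at least 50 minutes is 08:35-10:55, so the earliest start is 08:35.

08:35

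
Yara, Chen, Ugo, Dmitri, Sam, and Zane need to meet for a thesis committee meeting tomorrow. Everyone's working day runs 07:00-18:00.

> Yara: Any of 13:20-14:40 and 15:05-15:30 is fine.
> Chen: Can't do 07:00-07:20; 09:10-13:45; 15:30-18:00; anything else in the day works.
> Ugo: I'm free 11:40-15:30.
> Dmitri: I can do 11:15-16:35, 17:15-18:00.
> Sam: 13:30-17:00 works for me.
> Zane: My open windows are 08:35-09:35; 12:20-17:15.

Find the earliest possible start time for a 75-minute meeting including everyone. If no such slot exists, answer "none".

none

Yara free: 13:20-14:40, 15:05-15:30.
Chen free: 07:20-09:10, 13:45-15:30 (invert busy blocks within the working day).
Ugo free: 11:40-15:30.
Dmitri free: 11:15-16:35, 17:15-18:00.
Sam free: 13:30-17:00.
Zane free: 08:35-09:35, 12:20-17:15.
Yara ∩ Chen: 13:45-14:40, 15:05-15:30.
Yara ∩ Chen ∩ Ugo: 13:45-14:40, 15:05-15:30.
Yara ∩ Chen ∩ Ugo ∩ Dmitri: 13:45-14:40, 15:05-15:30.
Yara ∩ Chen ∩ Ugo ∩ Dmitri ∩ Sam: 13:45-14:40, 15:05-15:30.
Yara ∩ Chen ∩ Ugo ∩ Dmitri ∩ Sam ∩ Zane: 13:45-14:40, 15:05-15:30.
No common window is at least 75 minutes long.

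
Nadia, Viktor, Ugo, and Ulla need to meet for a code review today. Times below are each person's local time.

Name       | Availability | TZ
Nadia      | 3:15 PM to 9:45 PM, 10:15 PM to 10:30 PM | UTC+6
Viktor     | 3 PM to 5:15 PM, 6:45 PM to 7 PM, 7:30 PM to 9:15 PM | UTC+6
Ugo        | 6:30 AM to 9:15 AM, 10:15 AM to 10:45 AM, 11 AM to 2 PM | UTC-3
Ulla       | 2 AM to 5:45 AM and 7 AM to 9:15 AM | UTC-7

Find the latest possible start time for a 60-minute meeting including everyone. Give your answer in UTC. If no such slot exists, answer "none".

Nadia in UTC: 09:15-15:45, 16:15-16:30 (subtract 6h to convert from UTC+6).
Viktor in UTC: 09:00-11:15, 12:45-13:00, 13:30-15:15 (subtract 6h to convert from UTC+6).
Ugo in UTC: 09:30-12:15, 13:15-13:45, 14:00-17:00 (add 3h to convert from UTC-3).
Ulla in UTC: 09:00-12:45, 14:00-16:15 (add 7h to convert from UTC-7).
Nadia ∩ Viktor: 09:15-11:15, 12:45-13:00, 13:30-15:15.
Nadia ∩ Viktor ∩ Ugo: 09:30-11:15, 13:30-13:45, 14:00-15:15.
Nadia ∩ Viktor ∩ Ugo ∩ Ulla: 09:30-11:15, 14:00-15:15.
The last common window of at least 60 minutes is 14:00-15:15; a 60-minute meeting can start as late as 14:15 and still end by 15:15.

14:15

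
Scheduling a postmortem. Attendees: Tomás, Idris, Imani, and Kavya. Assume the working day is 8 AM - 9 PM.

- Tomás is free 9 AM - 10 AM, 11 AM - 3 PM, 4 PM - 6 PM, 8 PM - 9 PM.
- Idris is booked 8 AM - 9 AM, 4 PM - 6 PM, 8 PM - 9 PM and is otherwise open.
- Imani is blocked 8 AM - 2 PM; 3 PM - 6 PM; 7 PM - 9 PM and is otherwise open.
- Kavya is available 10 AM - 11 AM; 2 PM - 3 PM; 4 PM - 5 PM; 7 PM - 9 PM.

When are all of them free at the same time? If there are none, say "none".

14:00-15:00

Tomás free: 09:00-10:00, 11:00-15:00, 16:00-18:00, 20:00-21:00.
Idris free: 09:00-16:00, 18:00-20:00 (invert busy blocks within the working day).
Imani free: 14:00-15:00, 18:00-19:00 (invert busy blocks within the working day).
Kavya free: 10:00-11:00, 14:00-15:00, 16:00-17:00, 19:00-21:00.
Tomás ∩ Idris: 09:00-10:00, 11:00-15:00.
Tomás ∩ Idris ∩ Imani: 14:00-15:00.
Tomás ∩ Idris ∩ Imani ∩ Kavya: 14:00-15:00.
Those are the intersection windows.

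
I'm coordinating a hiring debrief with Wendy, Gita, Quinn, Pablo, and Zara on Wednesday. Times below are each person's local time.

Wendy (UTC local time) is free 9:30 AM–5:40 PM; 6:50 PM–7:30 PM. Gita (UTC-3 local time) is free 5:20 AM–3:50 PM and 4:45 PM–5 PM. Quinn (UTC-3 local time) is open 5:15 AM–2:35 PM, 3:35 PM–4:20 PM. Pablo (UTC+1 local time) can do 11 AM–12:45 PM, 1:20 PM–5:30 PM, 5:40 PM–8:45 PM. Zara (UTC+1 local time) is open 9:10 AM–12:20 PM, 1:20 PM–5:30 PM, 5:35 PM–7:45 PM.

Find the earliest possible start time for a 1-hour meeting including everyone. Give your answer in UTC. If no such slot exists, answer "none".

Wendy in UTC: 09:30-17:40, 18:50-19:30.
Gita in UTC: 08:20-18:50, 19:45-20:00 (add 3h to convert from UTC-3).
Quinn in UTC: 08:15-17:35, 18:35-19:20 (add 3h to convert from UTC-3).
Pablo in UTC: 10:00-11:45, 12:20-16:30, 16:40-19:45 (subtract 1h to convert from UTC+1).
Zara in UTC: 08:10-11:20, 12:20-16:30, 16:35-18:45 (subtract 1h to convert from UTC+1).
Wendy ∩ Gita: 09:30-17:40.
Wendy ∩ Gita ∩ Quinn: 09:30-17:35.
Wendy ∩ Gita ∩ Quinn ∩ Pablo: 10:00-11:45, 12:20-16:30, 16:40-17:35.
Wendy ∩ Gita ∩ Quinn ∩ Pablo ∩ Zara: 10:00-11:20, 12:20-16:30, 16:40-17:35.
The first common window of at least 60 minutes is 10:00-11:20, so the earliest start is 10:00.

10:00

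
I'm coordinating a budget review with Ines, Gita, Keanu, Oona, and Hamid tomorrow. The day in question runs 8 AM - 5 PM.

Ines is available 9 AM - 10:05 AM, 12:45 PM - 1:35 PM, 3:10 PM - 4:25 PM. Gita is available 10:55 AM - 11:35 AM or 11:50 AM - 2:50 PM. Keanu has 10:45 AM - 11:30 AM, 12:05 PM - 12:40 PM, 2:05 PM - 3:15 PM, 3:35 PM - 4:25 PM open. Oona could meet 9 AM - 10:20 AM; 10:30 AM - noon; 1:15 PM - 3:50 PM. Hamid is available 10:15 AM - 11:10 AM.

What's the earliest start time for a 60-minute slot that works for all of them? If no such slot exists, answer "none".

none

Ines ∩ Gita: 12:45-13:35.
Ines ∩ Gita ∩ Keanu: ∅.
Ines ∩ Gita ∩ Keanu ∩ Oona: ∅.
Ines ∩ Gita ∩ Keanu ∩ Oona ∩ Hamid: ∅.
There is no time when everyone is free.
No common window is at least 60 minutes long.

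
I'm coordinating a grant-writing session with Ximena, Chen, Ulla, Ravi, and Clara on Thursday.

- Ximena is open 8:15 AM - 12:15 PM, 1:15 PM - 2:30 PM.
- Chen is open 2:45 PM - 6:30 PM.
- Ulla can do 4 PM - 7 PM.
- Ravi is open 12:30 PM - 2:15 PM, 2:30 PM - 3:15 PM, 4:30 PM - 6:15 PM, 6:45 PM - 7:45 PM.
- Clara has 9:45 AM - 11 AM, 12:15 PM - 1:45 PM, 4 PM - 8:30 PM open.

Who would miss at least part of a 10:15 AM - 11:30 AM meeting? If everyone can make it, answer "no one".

Chen, Clara, Ravi, Ulla

Ximena: free for 10:15-11:30. Chen: not fully free for 10:15-11:30. Ulla: not fully free for 10:15-11:30. Ravi: not fully free for 10:15-11:30. Clara: not fully free for 10:15-11:30.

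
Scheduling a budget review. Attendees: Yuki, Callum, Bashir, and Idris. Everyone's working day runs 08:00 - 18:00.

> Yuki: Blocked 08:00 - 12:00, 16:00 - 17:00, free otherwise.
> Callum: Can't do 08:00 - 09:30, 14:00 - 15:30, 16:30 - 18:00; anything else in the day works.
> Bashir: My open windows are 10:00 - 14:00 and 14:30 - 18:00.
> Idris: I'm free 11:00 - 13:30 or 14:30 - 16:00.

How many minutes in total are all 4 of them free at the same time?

120

Yuki free: 12:00-16:00, 17:00-18:00 (invert busy blocks within the working day).
Callum free: 09:30-14:00, 15:30-16:30 (invert busy blocks within the working day).
Bashir free: 10:00-14:00, 14:30-18:00.
Idris free: 11:00-13:30, 14:30-16:00.
Yuki ∩ Callum: 12:00-14:00, 15:30-16:00.
Yuki ∩ Callum ∩ Bashir: 12:00-14:00, 15:30-16:00.
Yuki ∩ Callum ∩ Bashir ∩ Idris: 12:00-13:30, 15:30-16:00.
Those are the intersection windows.
Summing the common windows: 90 + 30 = 120 minutes.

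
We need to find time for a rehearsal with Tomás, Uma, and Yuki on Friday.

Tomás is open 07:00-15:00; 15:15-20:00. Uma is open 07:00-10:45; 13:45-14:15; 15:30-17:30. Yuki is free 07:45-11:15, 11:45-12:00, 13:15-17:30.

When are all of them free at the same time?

Tomás ∩ Uma: 07:00-10:45, 13:45-14:15, 15:30-17:30.
Tomás ∩ Uma ∩ Yuki: 07:45-10:45, 13:45-14:15, 15:30-17:30.
So the common availability across everyone is 07:45-10:45, 13:45-14:15, 15:30-17:30.

07:45-10:45, 13:45-14:15, 15:30-17:30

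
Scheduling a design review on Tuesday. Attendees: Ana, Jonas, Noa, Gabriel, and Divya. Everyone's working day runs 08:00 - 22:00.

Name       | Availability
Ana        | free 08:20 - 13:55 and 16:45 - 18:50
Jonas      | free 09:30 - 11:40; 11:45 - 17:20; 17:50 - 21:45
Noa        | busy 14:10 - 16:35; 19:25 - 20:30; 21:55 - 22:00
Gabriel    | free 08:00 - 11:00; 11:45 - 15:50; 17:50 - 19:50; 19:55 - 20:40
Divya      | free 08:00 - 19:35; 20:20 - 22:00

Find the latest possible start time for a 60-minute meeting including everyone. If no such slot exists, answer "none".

17:50

Ana free: 08:20-13:55, 16:45-18:50.
Jonas free: 09:30-11:40, 11:45-17:20, 17:50-21:45.
Noa free: 08:00-14:10, 16:35-19:25, 20:30-21:55 (invert busy blocks within the working day).
Gabriel free: 08:00-11:00, 11:45-15:50, 17:50-19:50, 19:55-20:40.
Divya free: 08:00-19:35, 20:20-22:00.
Ana ∩ Jonas: 09:30-11:40, 11:45-13:55, 16:45-17:20, 17:50-18:50.
Ana ∩ Jonas ∩ Noa: 09:30-11:40, 11:45-13:55, 16:45-17:20, 17:50-18:50.
Ana ∩ Jonas ∩ Noa ∩ Gabriel: 09:30-11:00, 11:45-13:55, 17:50-18:50.
Ana ∩ Jonas ∩ Noa ∩ Gabriel ∩ Divya: 09:30-11:00, 11:45-13:55, 17:50-18:50.
So the common availability across everyone is 09:30-11:00, 11:45-13:55, 17:50-18:50.
The last common window of at least 60 minutes is 17:50-18:50; a 60-minute meeting can start as late as 17:50 and still end by 18:50.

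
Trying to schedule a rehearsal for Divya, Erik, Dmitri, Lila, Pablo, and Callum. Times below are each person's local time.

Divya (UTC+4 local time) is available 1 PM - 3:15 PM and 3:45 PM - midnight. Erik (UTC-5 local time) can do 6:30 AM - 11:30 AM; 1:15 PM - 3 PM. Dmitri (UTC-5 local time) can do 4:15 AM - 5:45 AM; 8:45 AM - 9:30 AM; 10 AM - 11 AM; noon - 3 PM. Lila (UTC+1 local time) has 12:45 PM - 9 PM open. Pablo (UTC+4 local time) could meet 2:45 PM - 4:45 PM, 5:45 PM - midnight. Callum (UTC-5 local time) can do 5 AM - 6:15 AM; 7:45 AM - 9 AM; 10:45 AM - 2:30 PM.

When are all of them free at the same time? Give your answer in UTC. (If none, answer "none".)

Divya in UTC: 09:00-11:15, 11:45-20:00 (subtract 4h to convert from UTC+4).
Erik in UTC: 11:30-16:30, 18:15-20:00 (add 5h to convert from UTC-5).
Dmitri in UTC: 09:15-10:45, 13:45-14:30, 15:00-16:00, 17:00-20:00 (add 5h to convert from UTC-5).
Lila in UTC: 11:45-20:00 (subtract 1h to convert from UTC+1).
Pablo in UTC: 10:45-12:45, 13:45-20:00 (subtract 4h to convert from UTC+4).
Callum in UTC: 10:00-11:15, 12:45-14:00, 15:45-19:30 (add 5h to convert from UTC-5).
Divya ∩ Erik: 11:45-16:30, 18:15-20:00.
Divya ∩ Erik ∩ Dmitri: 13:45-14:30, 15:00-16:00, 18:15-20:00.
Divya ∩ Erik ∩ Dmitri ∩ Lila: 13:45-14:30, 15:00-16:00, 18:15-20:00.
Divya ∩ Erik ∩ Dmitri ∩ Lila ∩ Pablo: 13:45-14:30, 15:00-16:00, 18:15-20:00.
Divya ∩ Erik ∩ Dmitri ∩ Lila ∩ Pablo ∩ Callum: 13:45-14:00, 15:45-16:00, 18:15-19:30.
So the common availability across everyone is 13:45-14:00, 15:45-16:00, 18:15-19:30.

13:45-14:00, 15:45-16:00, 18:15-19:30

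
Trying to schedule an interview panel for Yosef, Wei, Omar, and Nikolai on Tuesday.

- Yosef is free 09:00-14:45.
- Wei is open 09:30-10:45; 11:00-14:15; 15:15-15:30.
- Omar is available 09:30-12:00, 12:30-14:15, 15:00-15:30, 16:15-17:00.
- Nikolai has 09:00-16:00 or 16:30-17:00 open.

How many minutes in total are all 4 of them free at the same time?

240

Yosef ∩ Wei: 09:30-10:45, 11:00-14:15.
Yosef ∩ Wei ∩ Omar: 09:30-10:45, 11:00-12:00, 12:30-14:15.
Yosef ∩ Wei ∩ Omar ∩ Nikolai: 09:30-10:45, 11:00-12:00, 12:30-14:15.
Summing the common windows: 75 + 60 + 105 = 240 minutes.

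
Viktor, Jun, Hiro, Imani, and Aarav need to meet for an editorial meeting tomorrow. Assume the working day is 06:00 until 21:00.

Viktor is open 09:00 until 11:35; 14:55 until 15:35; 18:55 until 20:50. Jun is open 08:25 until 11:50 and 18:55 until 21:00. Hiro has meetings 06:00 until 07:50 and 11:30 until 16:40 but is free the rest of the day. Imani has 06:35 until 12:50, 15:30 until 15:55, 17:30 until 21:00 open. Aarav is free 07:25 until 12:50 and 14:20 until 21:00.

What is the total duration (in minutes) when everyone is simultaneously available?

Viktor free: 09:00-11:35, 14:55-15:35, 18:55-20:50.
Jun free: 08:25-11:50, 18:55-21:00.
Hiro free: 07:50-11:30, 16:40-21:00 (invert busy blocks within the working day).
Imani free: 06:35-12:50, 15:30-15:55, 17:30-21:00.
Aarav free: 07:25-12:50, 14:20-21:00.
Viktor ∩ Jun: 09:00-11:35, 18:55-20:50.
Viktor ∩ Jun ∩ Hiro: 09:00-11:30, 18:55-20:50.
Viktor ∩ Jun ∩ Hiro ∩ Imani: 09:00-11:30, 18:55-20:50.
Viktor ∩ Jun ∩ Hiro ∩ Imani ∩ Aarav: 09:00-11:30, 18:55-20:50.
So the common availability across everyone is 09:00-11:30, 18:55-20:50.
Summing the common windows: 150 + 115 = 265 minutes.

265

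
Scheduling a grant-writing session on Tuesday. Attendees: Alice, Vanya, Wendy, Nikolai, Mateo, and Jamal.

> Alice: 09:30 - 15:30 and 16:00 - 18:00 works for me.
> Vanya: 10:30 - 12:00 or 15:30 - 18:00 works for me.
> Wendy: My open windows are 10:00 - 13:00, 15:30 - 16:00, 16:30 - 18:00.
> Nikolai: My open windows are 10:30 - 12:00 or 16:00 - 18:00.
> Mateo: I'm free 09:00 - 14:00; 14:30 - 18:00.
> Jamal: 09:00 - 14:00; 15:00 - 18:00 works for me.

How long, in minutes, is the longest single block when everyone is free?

Alice ∩ Vanya: 10:30-12:00, 16:00-18:00.
Alice ∩ Vanya ∩ Wendy: 10:30-12:00, 16:30-18:00.
Alice ∩ Vanya ∩ Wendy ∩ Nikolai: 10:30-12:00, 16:30-18:00.
Alice ∩ Vanya ∩ Wendy ∩ Nikolai ∩ Mateo: 10:30-12:00, 16:30-18:00.
Alice ∩ Vanya ∩ Wendy ∩ Nikolai ∩ Mateo ∩ Jamal: 10:30-12:00, 16:30-18:00.
The longest is 10:30-12:00 at 90 minutes.

90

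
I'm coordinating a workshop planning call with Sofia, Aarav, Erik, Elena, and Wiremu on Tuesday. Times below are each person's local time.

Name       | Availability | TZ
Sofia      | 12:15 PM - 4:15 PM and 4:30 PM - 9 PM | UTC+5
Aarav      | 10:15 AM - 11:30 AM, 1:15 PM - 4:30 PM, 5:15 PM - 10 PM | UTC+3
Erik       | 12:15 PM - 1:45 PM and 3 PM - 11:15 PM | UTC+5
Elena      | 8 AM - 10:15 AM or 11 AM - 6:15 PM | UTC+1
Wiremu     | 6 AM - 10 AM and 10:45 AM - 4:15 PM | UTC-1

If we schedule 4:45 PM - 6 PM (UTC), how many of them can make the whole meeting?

Sofia in UTC: 07:15-11:15, 11:30-16:00 (subtract 5h to convert from UTC+5).
Aarav in UTC: 07:15-08:30, 10:15-13:30, 14:15-19:00 (subtract 3h to convert from UTC+3).
Erik in UTC: 07:15-08:45, 10:00-18:15 (subtract 5h to convert from UTC+5).
Elena in UTC: 07:00-09:15, 10:00-17:15 (subtract 1h to convert from UTC+1).
Wiremu in UTC: 07:00-11:00, 11:45-17:15 (add 1h to convert from UTC-1).
Aarav and Erik can make the full 16:45-18:00 slot — that's 2.

2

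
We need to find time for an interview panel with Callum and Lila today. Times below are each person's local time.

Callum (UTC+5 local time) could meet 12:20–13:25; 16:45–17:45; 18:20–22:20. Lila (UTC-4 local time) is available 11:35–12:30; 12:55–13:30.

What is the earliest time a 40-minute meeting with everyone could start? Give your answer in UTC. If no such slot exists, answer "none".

15:35

Callum in UTC: 07:20-08:25, 11:45-12:45, 13:20-17:20 (subtract 5h to convert from UTC+5).
Lila in UTC: 15:35-16:30, 16:55-17:30 (add 4h to convert from UTC-4).
Callum ∩ Lila: 15:35-16:30, 16:55-17:20.
The first common window of at least 40 minutes is 15:35-16:30, so the earliest start is 15:35.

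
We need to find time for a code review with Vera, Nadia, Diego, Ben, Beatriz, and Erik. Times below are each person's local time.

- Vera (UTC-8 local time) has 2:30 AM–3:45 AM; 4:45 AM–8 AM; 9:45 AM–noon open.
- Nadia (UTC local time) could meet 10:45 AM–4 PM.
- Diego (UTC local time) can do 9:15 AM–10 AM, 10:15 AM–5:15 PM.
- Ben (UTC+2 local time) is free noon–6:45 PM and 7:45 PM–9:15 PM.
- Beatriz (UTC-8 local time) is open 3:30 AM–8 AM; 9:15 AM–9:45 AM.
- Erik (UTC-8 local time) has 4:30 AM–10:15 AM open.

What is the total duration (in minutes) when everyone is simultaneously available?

195

Vera in UTC: 10:30-11:45, 12:45-16:00, 17:45-20:00 (add 8h to convert from UTC-8).
Nadia in UTC: 10:45-16:00.
Diego in UTC: 09:15-10:00, 10:15-17:15.
Ben in UTC: 10:00-16:45, 17:45-19:15 (subtract 2h to convert from UTC+2).
Beatriz in UTC: 11:30-16:00, 17:15-17:45 (add 8h to convert from UTC-8).
Erik in UTC: 12:30-18:15 (add 8h to convert from UTC-8).
Vera ∩ Nadia: 10:45-11:45, 12:45-16:00.
Vera ∩ Nadia ∩ Diego: 10:45-11:45, 12:45-16:00.
Vera ∩ Nadia ∩ Diego ∩ Ben: 10:45-11:45, 12:45-16:00.
Vera ∩ Nadia ∩ Diego ∩ Ben ∩ Beatriz: 11:30-11:45, 12:45-16:00.
Vera ∩ Nadia ∩ Diego ∩ Ben ∩ Beatriz ∩ Erik: 12:45-16:00.
Those are the intersection windows.
That's a single block of 195 minutes.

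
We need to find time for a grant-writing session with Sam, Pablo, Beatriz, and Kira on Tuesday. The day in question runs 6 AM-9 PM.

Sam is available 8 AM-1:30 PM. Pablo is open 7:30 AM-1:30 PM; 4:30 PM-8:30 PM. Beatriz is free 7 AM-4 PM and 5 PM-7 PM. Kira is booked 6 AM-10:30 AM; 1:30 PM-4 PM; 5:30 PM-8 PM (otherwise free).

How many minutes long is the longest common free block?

Sam free: 08:00-13:30.
Pablo free: 07:30-13:30, 16:30-20:30.
Beatriz free: 07:00-16:00, 17:00-19:00.
Kira free: 10:30-13:30, 16:00-17:30, 20:00-21:00 (invert busy blocks within the working day).
Sam ∩ Pablo: 08:00-13:30.
Sam ∩ Pablo ∩ Beatriz: 08:00-13:30.
Sam ∩ Pablo ∩ Beatriz ∩ Kira: 10:30-13:30.
The longest is 10:30-13:30 at 180 minutes.

180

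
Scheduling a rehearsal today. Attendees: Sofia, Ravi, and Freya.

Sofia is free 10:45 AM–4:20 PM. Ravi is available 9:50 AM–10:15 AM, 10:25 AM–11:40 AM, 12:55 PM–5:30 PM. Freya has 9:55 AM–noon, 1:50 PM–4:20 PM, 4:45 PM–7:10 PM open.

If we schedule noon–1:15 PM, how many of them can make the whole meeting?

Sofia can make the full 12:00-13:15 slot — that's 1.

1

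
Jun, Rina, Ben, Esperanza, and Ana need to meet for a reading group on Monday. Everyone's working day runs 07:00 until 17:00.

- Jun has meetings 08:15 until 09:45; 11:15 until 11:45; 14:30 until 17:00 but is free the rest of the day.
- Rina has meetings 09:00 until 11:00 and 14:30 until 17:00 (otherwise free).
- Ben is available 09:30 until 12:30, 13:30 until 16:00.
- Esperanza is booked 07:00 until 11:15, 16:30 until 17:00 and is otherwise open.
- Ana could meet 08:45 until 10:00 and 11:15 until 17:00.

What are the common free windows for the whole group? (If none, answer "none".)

11:45-12:30, 13:30-14:30

Jun free: 07:00-08:15, 09:45-11:15, 11:45-14:30 (invert busy blocks within the working day).
Rina free: 07:00-09:00, 11:00-14:30 (invert busy blocks within the working day).
Ben free: 09:30-12:30, 13:30-16:00.
Esperanza free: 11:15-16:30 (invert busy blocks within the working day).
Ana free: 08:45-10:00, 11:15-17:00.
Jun ∩ Rina: 07:00-08:15, 11:00-11:15, 11:45-14:30.
Jun ∩ Rina ∩ Ben: 11:00-11:15, 11:45-12:30, 13:30-14:30.
Jun ∩ Rina ∩ Ben ∩ Esperanza: 11:45-12:30, 13:30-14:30.
Jun ∩ Rina ∩ Ben ∩ Esperanza ∩ Ana: 11:45-12:30, 13:30-14:30.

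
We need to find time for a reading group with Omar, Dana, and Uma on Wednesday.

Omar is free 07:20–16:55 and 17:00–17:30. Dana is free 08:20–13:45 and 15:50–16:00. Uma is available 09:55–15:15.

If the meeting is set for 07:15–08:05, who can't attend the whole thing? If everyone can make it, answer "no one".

Dana, Omar, Uma

Omar: not fully free for 07:15-08:05. Dana: not fully free for 07:15-08:05. Uma: not fully free for 07:15-08:05.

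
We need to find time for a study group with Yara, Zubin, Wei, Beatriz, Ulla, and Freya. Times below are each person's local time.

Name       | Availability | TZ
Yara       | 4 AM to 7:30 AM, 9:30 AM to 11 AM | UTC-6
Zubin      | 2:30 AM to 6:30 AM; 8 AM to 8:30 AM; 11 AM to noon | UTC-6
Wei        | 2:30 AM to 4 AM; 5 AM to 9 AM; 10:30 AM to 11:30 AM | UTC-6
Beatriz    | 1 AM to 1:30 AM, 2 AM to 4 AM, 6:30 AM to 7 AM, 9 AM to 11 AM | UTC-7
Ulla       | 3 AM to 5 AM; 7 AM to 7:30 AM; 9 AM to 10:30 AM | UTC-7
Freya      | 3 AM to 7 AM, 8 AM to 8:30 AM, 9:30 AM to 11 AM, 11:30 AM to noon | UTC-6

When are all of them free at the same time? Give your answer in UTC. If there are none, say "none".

none

Yara in UTC: 10:00-13:30, 15:30-17:00 (add 6h to convert from UTC-6).
Zubin in UTC: 08:30-12:30, 14:00-14:30, 17:00-18:00 (add 6h to convert from UTC-6).
Wei in UTC: 08:30-10:00, 11:00-15:00, 16:30-17:30 (add 6h to convert from UTC-6).
Beatriz in UTC: 08:00-08:30, 09:00-11:00, 13:30-14:00, 16:00-18:00 (add 7h to convert from UTC-7).
Ulla in UTC: 10:00-12:00, 14:00-14:30, 16:00-17:30 (add 7h to convert from UTC-7).
Freya in UTC: 09:00-13:00, 14:00-14:30, 15:30-17:00, 17:30-18:00 (add 6h to convert from UTC-6).
Yara ∩ Zubin: 10:00-12:30.
Yara ∩ Zubin ∩ Wei: 11:00-12:30.
Yara ∩ Zubin ∩ Wei ∩ Beatriz: ∅.
Yara ∩ Zubin ∩ Wei ∩ Beatriz ∩ Ulla: ∅.
Yara ∩ Zubin ∩ Wei ∩ Beatriz ∩ Ulla ∩ Freya: ∅.
There is no time when everyone is free.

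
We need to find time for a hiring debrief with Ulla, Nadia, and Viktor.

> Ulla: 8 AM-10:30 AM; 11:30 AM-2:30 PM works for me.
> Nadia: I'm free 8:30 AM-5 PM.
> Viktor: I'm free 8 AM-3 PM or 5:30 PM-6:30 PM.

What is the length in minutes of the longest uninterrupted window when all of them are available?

Ulla ∩ Nadia: 08:30-10:30, 11:30-14:30.
Ulla ∩ Nadia ∩ Viktor: 08:30-10:30, 11:30-14:30.
The longest is 11:30-14:30 at 180 minutes.

180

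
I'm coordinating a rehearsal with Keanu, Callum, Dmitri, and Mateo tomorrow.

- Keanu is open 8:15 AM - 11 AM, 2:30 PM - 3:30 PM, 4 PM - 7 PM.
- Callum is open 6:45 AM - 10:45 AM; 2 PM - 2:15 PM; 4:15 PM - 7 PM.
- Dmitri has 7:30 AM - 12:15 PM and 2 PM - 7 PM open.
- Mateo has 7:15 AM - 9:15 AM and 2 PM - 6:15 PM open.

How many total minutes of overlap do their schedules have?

180

Keanu ∩ Callum: 08:15-10:45, 16:15-19:00.
Keanu ∩ Callum ∩ Dmitri: 08:15-10:45, 16:15-19:00.
Keanu ∩ Callum ∩ Dmitri ∩ Mateo: 08:15-09:15, 16:15-18:15.
Summing the common windows: 60 + 120 = 180 minutes.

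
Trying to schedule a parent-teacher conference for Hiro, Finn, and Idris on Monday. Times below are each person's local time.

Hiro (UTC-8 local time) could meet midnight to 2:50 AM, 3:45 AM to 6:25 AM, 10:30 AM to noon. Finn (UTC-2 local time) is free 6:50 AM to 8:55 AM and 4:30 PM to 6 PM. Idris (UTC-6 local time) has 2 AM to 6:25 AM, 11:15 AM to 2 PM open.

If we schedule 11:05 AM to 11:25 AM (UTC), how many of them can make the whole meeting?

1

Hiro in UTC: 08:00-10:50, 11:45-14:25, 18:30-20:00 (add 8h to convert from UTC-8).
Finn in UTC: 08:50-10:55, 18:30-20:00 (add 2h to convert from UTC-2).
Idris in UTC: 08:00-12:25, 17:15-20:00 (add 6h to convert from UTC-6).
Idris can make the full 11:05-11:25 slot — that's 1.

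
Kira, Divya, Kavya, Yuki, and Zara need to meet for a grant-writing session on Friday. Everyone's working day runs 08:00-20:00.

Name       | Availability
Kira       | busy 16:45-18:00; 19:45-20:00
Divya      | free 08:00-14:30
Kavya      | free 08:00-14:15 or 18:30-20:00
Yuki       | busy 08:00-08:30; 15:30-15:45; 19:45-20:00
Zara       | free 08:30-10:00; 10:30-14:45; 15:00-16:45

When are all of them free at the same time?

08:30-10:00, 10:30-14:15

Kira free: 08:00-16:45, 18:00-19:45 (invert busy blocks within the working day).
Divya free: 08:00-14:30.
Kavya free: 08:00-14:15, 18:30-20:00.
Yuki free: 08:30-15:30, 15:45-19:45 (invert busy blocks within the working day).
Zara free: 08:30-10:00, 10:30-14:45, 15:00-16:45.
Kira ∩ Divya: 08:00-14:30.
Kira ∩ Divya ∩ Kavya: 08:00-14:15.
Kira ∩ Divya ∩ Kavya ∩ Yuki: 08:30-14:15.
Kira ∩ Divya ∩ Kavya ∩ Yuki ∩ Zara: 08:30-10:00, 10:30-14:15.
Those are the intersection windows.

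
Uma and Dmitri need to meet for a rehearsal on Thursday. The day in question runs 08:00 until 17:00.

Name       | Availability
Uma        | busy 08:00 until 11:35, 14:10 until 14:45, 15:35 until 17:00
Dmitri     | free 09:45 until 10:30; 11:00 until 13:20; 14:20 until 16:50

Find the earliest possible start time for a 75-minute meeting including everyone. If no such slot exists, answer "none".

Uma free: 11:35-14:10, 14:45-15:35 (invert busy blocks within the working day).
Dmitri free: 09:45-10:30, 11:00-13:20, 14:20-16:50.
Uma ∩ Dmitri: 11:35-13:20, 14:45-15:35.
So the common availability across everyone is 11:35-13:20, 14:45-15:35.
The first common window of at least 75 minutes is 11:35-13:20, so the earliest start is 11:35.

11:35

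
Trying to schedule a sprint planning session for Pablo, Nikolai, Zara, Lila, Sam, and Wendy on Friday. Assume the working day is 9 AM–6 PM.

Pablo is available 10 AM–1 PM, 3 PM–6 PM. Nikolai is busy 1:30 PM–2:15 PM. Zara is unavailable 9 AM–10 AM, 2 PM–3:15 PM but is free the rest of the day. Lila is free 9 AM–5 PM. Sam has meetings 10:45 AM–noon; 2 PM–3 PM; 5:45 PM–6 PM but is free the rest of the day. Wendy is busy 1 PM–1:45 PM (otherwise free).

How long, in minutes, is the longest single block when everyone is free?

105

Pablo free: 10:00-13:00, 15:00-18:00.
Nikolai free: 09:00-13:30, 14:15-18:00 (invert busy blocks within the working day).
Zara free: 10:00-14:00, 15:15-18:00 (invert busy blocks within the working day).
Lila free: 09:00-17:00.
Sam free: 09:00-10:45, 12:00-14:00, 15:00-17:45 (invert busy blocks within the working day).
Wendy free: 09:00-13:00, 13:45-18:00 (invert busy blocks within the working day).
Pablo ∩ Nikolai: 10:00-13:00, 15:00-18:00.
Pablo ∩ Nikolai ∩ Zara: 10:00-13:00, 15:15-18:00.
Pablo ∩ Nikolai ∩ Zara ∩ Lila: 10:00-13:00, 15:15-17:00.
Pablo ∩ Nikolai ∩ Zara ∩ Lila ∩ Sam: 10:00-10:45, 12:00-13:00, 15:15-17:00.
Pablo ∩ Nikolai ∩ Zara ∩ Lila ∩ Sam ∩ Wendy: 10:00-10:45, 12:00-13:00, 15:15-17:00.
The longest is 15:15-17:00 at 105 minutes.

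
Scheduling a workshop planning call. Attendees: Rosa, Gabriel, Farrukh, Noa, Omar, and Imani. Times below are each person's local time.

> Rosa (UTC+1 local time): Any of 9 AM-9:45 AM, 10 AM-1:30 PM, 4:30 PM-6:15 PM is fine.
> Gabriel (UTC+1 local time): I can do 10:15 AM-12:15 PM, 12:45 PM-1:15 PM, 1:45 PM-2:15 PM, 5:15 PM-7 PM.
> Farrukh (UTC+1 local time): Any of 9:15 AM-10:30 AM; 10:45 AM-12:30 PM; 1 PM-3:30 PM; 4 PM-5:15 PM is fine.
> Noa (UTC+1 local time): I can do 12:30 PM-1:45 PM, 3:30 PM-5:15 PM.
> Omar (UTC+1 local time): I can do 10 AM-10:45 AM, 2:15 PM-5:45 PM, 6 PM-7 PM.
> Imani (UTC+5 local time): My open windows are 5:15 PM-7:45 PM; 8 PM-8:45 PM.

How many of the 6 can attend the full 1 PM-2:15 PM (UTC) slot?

Rosa in UTC: 08:00-08:45, 09:00-12:30, 15:30-17:15 (subtract 1h to convert from UTC+1).
Gabriel in UTC: 09:15-11:15, 11:45-12:15, 12:45-13:15, 16:15-18:00 (subtract 1h to convert from UTC+1).
Farrukh in UTC: 08:15-09:30, 09:45-11:30, 12:00-14:30, 15:00-16:15 (subtract 1h to convert from UTC+1).
Noa in UTC: 11:30-12:45, 14:30-16:15 (subtract 1h to convert from UTC+1).
Omar in UTC: 09:00-09:45, 13:15-16:45, 17:00-18:00 (subtract 1h to convert from UTC+1).
Imani in UTC: 12:15-14:45, 15:00-15:45 (subtract 5h to convert from UTC+5).
Farrukh and Imani can make the full 13:00-14:15 slot — that's 2.

2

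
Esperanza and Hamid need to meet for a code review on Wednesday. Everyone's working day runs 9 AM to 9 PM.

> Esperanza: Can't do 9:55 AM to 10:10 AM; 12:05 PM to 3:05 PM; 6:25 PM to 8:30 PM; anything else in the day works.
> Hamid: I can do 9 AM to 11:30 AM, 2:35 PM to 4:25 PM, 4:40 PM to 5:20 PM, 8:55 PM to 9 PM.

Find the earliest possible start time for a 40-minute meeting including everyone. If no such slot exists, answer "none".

Esperanza free: 09:00-09:55, 10:10-12:05, 15:05-18:25, 20:30-21:00 (invert busy blocks within the working day).
Hamid free: 09:00-11:30, 14:35-16:25, 16:40-17:20, 20:55-21:00.
Esperanza ∩ Hamid: 09:00-09:55, 10:10-11:30, 15:05-16:25, 16:40-17:20, 20:55-21:00.
The first common window of at least 40 minutes is 09:00-09:55, so the earliest start is 09:00.

09:00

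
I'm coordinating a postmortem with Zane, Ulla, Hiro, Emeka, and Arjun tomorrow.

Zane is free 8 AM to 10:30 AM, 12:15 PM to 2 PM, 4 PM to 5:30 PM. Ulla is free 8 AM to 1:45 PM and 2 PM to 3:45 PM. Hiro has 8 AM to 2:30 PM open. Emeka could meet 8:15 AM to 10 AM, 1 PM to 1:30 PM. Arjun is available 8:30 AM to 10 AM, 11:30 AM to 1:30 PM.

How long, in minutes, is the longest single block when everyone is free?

90

Zane ∩ Ulla: 08:00-10:30, 12:15-13:45.
Zane ∩ Ulla ∩ Hiro: 08:00-10:30, 12:15-13:45.
Zane ∩ Ulla ∩ Hiro ∩ Emeka: 08:15-10:00, 13:00-13:30.
Zane ∩ Ulla ∩ Hiro ∩ Emeka ∩ Arjun: 08:30-10:00, 13:00-13:30.
The longest is 08:30-10:00 at 90 minutes.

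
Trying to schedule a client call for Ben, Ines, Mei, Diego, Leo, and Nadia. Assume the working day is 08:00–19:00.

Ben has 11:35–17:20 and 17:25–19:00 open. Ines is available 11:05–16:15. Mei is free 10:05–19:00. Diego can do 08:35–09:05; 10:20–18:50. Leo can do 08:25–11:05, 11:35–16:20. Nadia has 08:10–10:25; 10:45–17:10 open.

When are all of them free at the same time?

Ben ∩ Ines: 11:35-16:15.
Ben ∩ Ines ∩ Mei: 11:35-16:15.
Ben ∩ Ines ∩ Mei ∩ Diego: 11:35-16:15.
Ben ∩ Ines ∩ Mei ∩ Diego ∩ Leo: 11:35-16:15.
Ben ∩ Ines ∩ Mei ∩ Diego ∩ Leo ∩ Nadia: 11:35-16:15.

11:35-16:15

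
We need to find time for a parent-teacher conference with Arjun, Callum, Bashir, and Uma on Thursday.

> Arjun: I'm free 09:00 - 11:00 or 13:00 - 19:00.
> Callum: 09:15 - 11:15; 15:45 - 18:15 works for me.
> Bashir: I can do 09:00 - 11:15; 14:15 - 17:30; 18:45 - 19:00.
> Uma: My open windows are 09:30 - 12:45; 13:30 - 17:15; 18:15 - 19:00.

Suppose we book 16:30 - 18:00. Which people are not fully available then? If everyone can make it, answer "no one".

Arjun: free for 16:30-18:00. Callum: free for 16:30-18:00. Bashir: not fully free for 16:30-18:00. Uma: not fully free for 16:30-18:00.

Bashir, Uma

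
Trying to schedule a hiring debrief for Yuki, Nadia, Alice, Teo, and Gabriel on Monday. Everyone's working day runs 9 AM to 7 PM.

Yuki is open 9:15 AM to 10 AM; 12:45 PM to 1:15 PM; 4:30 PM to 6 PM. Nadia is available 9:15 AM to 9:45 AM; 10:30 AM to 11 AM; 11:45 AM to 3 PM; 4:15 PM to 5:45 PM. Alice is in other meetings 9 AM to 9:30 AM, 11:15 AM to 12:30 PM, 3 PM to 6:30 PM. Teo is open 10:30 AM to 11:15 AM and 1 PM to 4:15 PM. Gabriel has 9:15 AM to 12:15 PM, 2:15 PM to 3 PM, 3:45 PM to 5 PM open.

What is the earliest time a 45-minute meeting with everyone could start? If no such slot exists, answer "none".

Yuki free: 09:15-10:00, 12:45-13:15, 16:30-18:00.
Nadia free: 09:15-09:45, 10:30-11:00, 11:45-15:00, 16:15-17:45.
Alice free: 09:30-11:15, 12:30-15:00, 18:30-19:00 (invert busy blocks within the working day).
Teo free: 10:30-11:15, 13:00-16:15.
Gabriel free: 09:15-12:15, 14:15-15:00, 15:45-17:00.
Yuki ∩ Nadia: 09:15-09:45, 12:45-13:15, 16:30-17:45.
Yuki ∩ Nadia ∩ Alice: 09:30-09:45, 12:45-13:15.
Yuki ∩ Nadia ∩ Alice ∩ Teo: 13:00-13:15.
Yuki ∩ Nadia ∩ Alice ∩ Teo ∩ Gabriel: ∅.
There is no time when everyone is free.
No common window is at least 45 minutes long.

none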